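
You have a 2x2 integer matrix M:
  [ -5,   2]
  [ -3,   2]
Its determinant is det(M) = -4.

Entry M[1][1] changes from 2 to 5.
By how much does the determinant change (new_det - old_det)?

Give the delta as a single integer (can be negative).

Cofactor C_11 = -5
Entry delta = 5 - 2 = 3
Det delta = entry_delta * cofactor = 3 * -5 = -15

Answer: -15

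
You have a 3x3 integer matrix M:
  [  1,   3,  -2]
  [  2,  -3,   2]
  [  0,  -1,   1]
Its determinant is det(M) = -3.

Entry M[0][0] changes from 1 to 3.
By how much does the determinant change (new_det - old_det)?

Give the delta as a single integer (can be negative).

Answer: -2

Derivation:
Cofactor C_00 = -1
Entry delta = 3 - 1 = 2
Det delta = entry_delta * cofactor = 2 * -1 = -2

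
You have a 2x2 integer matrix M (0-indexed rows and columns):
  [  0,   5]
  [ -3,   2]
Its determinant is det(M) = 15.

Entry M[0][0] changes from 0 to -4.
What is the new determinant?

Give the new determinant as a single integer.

Answer: 7

Derivation:
det is linear in row 0: changing M[0][0] by delta changes det by delta * cofactor(0,0).
Cofactor C_00 = (-1)^(0+0) * minor(0,0) = 2
Entry delta = -4 - 0 = -4
Det delta = -4 * 2 = -8
New det = 15 + -8 = 7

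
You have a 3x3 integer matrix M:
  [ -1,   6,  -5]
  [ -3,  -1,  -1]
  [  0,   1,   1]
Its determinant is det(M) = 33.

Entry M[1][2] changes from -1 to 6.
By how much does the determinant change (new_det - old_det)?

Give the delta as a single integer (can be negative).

Cofactor C_12 = 1
Entry delta = 6 - -1 = 7
Det delta = entry_delta * cofactor = 7 * 1 = 7

Answer: 7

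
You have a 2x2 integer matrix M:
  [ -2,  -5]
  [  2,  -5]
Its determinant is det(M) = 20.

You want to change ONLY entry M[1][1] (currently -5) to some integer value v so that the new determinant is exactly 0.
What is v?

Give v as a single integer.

Answer: 5

Derivation:
det is linear in entry M[1][1]: det = old_det + (v - -5) * C_11
Cofactor C_11 = -2
Want det = 0: 20 + (v - -5) * -2 = 0
  (v - -5) = -20 / -2 = 10
  v = -5 + (10) = 5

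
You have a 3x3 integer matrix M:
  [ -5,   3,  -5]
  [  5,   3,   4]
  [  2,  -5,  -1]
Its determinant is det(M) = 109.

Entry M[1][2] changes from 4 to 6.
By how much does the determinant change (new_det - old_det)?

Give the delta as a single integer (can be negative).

Cofactor C_12 = -19
Entry delta = 6 - 4 = 2
Det delta = entry_delta * cofactor = 2 * -19 = -38

Answer: -38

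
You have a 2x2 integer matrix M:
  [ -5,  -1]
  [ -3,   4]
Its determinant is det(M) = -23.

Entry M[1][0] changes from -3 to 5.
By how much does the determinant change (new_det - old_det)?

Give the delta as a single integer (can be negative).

Answer: 8

Derivation:
Cofactor C_10 = 1
Entry delta = 5 - -3 = 8
Det delta = entry_delta * cofactor = 8 * 1 = 8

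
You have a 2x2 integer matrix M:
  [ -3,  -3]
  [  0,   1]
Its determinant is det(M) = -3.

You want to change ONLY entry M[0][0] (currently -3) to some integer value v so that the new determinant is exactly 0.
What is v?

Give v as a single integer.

Answer: 0

Derivation:
det is linear in entry M[0][0]: det = old_det + (v - -3) * C_00
Cofactor C_00 = 1
Want det = 0: -3 + (v - -3) * 1 = 0
  (v - -3) = 3 / 1 = 3
  v = -3 + (3) = 0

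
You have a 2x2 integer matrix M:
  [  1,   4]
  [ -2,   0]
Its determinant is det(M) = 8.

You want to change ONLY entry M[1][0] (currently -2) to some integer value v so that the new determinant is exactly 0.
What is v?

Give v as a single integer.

Answer: 0

Derivation:
det is linear in entry M[1][0]: det = old_det + (v - -2) * C_10
Cofactor C_10 = -4
Want det = 0: 8 + (v - -2) * -4 = 0
  (v - -2) = -8 / -4 = 2
  v = -2 + (2) = 0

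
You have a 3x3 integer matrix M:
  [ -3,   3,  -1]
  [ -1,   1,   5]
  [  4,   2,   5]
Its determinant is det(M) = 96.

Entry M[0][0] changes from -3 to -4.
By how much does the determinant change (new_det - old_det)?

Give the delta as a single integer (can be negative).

Cofactor C_00 = -5
Entry delta = -4 - -3 = -1
Det delta = entry_delta * cofactor = -1 * -5 = 5

Answer: 5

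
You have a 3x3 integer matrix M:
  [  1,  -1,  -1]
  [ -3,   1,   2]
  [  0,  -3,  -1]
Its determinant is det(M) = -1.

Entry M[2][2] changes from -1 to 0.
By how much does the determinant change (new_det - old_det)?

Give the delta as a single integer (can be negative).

Cofactor C_22 = -2
Entry delta = 0 - -1 = 1
Det delta = entry_delta * cofactor = 1 * -2 = -2

Answer: -2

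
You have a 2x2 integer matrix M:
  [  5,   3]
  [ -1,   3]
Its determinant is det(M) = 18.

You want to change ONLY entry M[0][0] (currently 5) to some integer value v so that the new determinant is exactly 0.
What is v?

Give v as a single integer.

Answer: -1

Derivation:
det is linear in entry M[0][0]: det = old_det + (v - 5) * C_00
Cofactor C_00 = 3
Want det = 0: 18 + (v - 5) * 3 = 0
  (v - 5) = -18 / 3 = -6
  v = 5 + (-6) = -1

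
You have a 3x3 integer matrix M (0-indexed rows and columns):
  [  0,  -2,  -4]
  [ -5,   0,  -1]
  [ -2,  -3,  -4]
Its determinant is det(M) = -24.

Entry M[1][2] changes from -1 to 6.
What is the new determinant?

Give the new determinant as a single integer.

Answer: 4

Derivation:
det is linear in row 1: changing M[1][2] by delta changes det by delta * cofactor(1,2).
Cofactor C_12 = (-1)^(1+2) * minor(1,2) = 4
Entry delta = 6 - -1 = 7
Det delta = 7 * 4 = 28
New det = -24 + 28 = 4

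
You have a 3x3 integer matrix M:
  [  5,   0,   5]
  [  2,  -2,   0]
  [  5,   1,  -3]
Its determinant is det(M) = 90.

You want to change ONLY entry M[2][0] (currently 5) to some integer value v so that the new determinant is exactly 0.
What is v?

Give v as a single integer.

Answer: -4

Derivation:
det is linear in entry M[2][0]: det = old_det + (v - 5) * C_20
Cofactor C_20 = 10
Want det = 0: 90 + (v - 5) * 10 = 0
  (v - 5) = -90 / 10 = -9
  v = 5 + (-9) = -4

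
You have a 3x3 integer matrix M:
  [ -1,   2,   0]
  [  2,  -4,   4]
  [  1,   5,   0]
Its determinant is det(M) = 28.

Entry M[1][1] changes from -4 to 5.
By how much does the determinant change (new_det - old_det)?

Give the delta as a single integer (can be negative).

Answer: 0

Derivation:
Cofactor C_11 = 0
Entry delta = 5 - -4 = 9
Det delta = entry_delta * cofactor = 9 * 0 = 0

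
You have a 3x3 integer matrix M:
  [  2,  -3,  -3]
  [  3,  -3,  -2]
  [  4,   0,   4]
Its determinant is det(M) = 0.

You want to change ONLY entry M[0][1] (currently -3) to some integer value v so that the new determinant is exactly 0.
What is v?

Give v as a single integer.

Answer: -3

Derivation:
det is linear in entry M[0][1]: det = old_det + (v - -3) * C_01
Cofactor C_01 = -20
Want det = 0: 0 + (v - -3) * -20 = 0
  (v - -3) = 0 / -20 = 0
  v = -3 + (0) = -3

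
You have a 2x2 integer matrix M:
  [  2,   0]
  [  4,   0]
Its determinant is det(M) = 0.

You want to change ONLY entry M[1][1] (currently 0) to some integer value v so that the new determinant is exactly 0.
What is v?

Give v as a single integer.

det is linear in entry M[1][1]: det = old_det + (v - 0) * C_11
Cofactor C_11 = 2
Want det = 0: 0 + (v - 0) * 2 = 0
  (v - 0) = 0 / 2 = 0
  v = 0 + (0) = 0

Answer: 0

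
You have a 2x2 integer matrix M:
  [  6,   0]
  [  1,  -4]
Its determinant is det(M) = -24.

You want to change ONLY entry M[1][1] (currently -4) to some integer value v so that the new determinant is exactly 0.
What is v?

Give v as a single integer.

Answer: 0

Derivation:
det is linear in entry M[1][1]: det = old_det + (v - -4) * C_11
Cofactor C_11 = 6
Want det = 0: -24 + (v - -4) * 6 = 0
  (v - -4) = 24 / 6 = 4
  v = -4 + (4) = 0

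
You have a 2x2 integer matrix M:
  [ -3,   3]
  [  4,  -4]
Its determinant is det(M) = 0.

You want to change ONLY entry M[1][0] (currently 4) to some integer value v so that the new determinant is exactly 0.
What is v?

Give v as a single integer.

det is linear in entry M[1][0]: det = old_det + (v - 4) * C_10
Cofactor C_10 = -3
Want det = 0: 0 + (v - 4) * -3 = 0
  (v - 4) = 0 / -3 = 0
  v = 4 + (0) = 4

Answer: 4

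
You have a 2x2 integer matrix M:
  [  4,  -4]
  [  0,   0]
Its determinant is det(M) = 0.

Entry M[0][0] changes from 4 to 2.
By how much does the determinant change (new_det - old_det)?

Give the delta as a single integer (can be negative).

Cofactor C_00 = 0
Entry delta = 2 - 4 = -2
Det delta = entry_delta * cofactor = -2 * 0 = 0

Answer: 0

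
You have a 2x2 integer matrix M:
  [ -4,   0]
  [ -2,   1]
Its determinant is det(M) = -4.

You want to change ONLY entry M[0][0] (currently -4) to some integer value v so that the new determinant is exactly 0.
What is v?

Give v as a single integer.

det is linear in entry M[0][0]: det = old_det + (v - -4) * C_00
Cofactor C_00 = 1
Want det = 0: -4 + (v - -4) * 1 = 0
  (v - -4) = 4 / 1 = 4
  v = -4 + (4) = 0

Answer: 0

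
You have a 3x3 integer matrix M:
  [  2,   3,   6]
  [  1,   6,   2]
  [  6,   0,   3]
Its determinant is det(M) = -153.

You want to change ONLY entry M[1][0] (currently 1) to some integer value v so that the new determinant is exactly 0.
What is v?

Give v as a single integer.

det is linear in entry M[1][0]: det = old_det + (v - 1) * C_10
Cofactor C_10 = -9
Want det = 0: -153 + (v - 1) * -9 = 0
  (v - 1) = 153 / -9 = -17
  v = 1 + (-17) = -16

Answer: -16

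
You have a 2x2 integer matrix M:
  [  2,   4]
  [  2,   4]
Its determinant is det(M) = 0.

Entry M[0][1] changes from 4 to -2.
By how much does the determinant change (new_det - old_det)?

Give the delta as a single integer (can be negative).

Answer: 12

Derivation:
Cofactor C_01 = -2
Entry delta = -2 - 4 = -6
Det delta = entry_delta * cofactor = -6 * -2 = 12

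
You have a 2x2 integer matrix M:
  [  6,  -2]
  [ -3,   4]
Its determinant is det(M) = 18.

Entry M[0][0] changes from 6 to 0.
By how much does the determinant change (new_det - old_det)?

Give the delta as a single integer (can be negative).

Cofactor C_00 = 4
Entry delta = 0 - 6 = -6
Det delta = entry_delta * cofactor = -6 * 4 = -24

Answer: -24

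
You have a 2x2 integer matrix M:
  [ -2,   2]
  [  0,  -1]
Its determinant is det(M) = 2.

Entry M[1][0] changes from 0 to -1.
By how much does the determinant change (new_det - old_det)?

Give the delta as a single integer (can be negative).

Answer: 2

Derivation:
Cofactor C_10 = -2
Entry delta = -1 - 0 = -1
Det delta = entry_delta * cofactor = -1 * -2 = 2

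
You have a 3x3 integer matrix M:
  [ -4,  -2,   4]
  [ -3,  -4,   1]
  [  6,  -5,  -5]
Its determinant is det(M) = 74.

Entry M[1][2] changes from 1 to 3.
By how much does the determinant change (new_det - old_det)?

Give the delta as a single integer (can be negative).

Answer: -64

Derivation:
Cofactor C_12 = -32
Entry delta = 3 - 1 = 2
Det delta = entry_delta * cofactor = 2 * -32 = -64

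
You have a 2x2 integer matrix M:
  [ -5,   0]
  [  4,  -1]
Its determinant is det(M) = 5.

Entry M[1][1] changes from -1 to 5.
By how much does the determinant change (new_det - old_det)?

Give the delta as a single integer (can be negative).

Cofactor C_11 = -5
Entry delta = 5 - -1 = 6
Det delta = entry_delta * cofactor = 6 * -5 = -30

Answer: -30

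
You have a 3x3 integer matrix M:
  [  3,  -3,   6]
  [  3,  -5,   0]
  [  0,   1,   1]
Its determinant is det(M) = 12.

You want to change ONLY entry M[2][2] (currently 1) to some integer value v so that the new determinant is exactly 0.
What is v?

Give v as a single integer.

det is linear in entry M[2][2]: det = old_det + (v - 1) * C_22
Cofactor C_22 = -6
Want det = 0: 12 + (v - 1) * -6 = 0
  (v - 1) = -12 / -6 = 2
  v = 1 + (2) = 3

Answer: 3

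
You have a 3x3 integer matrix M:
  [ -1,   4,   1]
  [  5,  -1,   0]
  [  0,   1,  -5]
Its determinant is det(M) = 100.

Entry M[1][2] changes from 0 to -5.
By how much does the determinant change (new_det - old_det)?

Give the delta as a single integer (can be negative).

Cofactor C_12 = 1
Entry delta = -5 - 0 = -5
Det delta = entry_delta * cofactor = -5 * 1 = -5

Answer: -5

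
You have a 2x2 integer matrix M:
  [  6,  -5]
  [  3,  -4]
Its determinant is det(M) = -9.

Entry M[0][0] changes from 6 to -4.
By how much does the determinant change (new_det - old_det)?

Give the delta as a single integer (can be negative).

Cofactor C_00 = -4
Entry delta = -4 - 6 = -10
Det delta = entry_delta * cofactor = -10 * -4 = 40

Answer: 40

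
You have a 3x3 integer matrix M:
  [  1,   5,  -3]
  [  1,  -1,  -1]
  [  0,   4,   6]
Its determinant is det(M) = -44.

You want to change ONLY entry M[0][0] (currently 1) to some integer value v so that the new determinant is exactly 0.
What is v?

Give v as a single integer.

det is linear in entry M[0][0]: det = old_det + (v - 1) * C_00
Cofactor C_00 = -2
Want det = 0: -44 + (v - 1) * -2 = 0
  (v - 1) = 44 / -2 = -22
  v = 1 + (-22) = -21

Answer: -21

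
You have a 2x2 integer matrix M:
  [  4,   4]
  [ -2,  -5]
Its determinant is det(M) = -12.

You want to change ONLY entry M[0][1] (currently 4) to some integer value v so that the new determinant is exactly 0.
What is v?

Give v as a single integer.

det is linear in entry M[0][1]: det = old_det + (v - 4) * C_01
Cofactor C_01 = 2
Want det = 0: -12 + (v - 4) * 2 = 0
  (v - 4) = 12 / 2 = 6
  v = 4 + (6) = 10

Answer: 10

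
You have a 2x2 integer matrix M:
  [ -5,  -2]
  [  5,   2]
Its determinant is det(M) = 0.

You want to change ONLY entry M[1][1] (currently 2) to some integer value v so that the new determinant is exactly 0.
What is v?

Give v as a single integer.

Answer: 2

Derivation:
det is linear in entry M[1][1]: det = old_det + (v - 2) * C_11
Cofactor C_11 = -5
Want det = 0: 0 + (v - 2) * -5 = 0
  (v - 2) = 0 / -5 = 0
  v = 2 + (0) = 2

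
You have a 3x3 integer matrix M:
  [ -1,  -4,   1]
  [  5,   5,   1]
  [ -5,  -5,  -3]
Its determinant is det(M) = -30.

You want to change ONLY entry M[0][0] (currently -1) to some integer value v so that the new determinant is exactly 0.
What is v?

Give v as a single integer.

det is linear in entry M[0][0]: det = old_det + (v - -1) * C_00
Cofactor C_00 = -10
Want det = 0: -30 + (v - -1) * -10 = 0
  (v - -1) = 30 / -10 = -3
  v = -1 + (-3) = -4

Answer: -4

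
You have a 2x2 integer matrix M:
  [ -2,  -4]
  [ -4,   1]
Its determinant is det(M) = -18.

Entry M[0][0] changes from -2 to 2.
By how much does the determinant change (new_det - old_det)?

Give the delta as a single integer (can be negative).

Answer: 4

Derivation:
Cofactor C_00 = 1
Entry delta = 2 - -2 = 4
Det delta = entry_delta * cofactor = 4 * 1 = 4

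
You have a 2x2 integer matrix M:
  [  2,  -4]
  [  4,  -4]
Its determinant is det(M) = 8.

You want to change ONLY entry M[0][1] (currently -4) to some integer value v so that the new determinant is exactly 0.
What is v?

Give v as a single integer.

det is linear in entry M[0][1]: det = old_det + (v - -4) * C_01
Cofactor C_01 = -4
Want det = 0: 8 + (v - -4) * -4 = 0
  (v - -4) = -8 / -4 = 2
  v = -4 + (2) = -2

Answer: -2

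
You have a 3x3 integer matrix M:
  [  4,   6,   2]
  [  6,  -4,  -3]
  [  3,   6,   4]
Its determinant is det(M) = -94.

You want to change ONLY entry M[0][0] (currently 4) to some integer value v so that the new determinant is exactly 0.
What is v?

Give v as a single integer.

Answer: 51

Derivation:
det is linear in entry M[0][0]: det = old_det + (v - 4) * C_00
Cofactor C_00 = 2
Want det = 0: -94 + (v - 4) * 2 = 0
  (v - 4) = 94 / 2 = 47
  v = 4 + (47) = 51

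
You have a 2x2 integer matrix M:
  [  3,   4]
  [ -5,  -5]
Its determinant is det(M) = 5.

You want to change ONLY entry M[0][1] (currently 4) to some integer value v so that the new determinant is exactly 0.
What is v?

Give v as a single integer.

Answer: 3

Derivation:
det is linear in entry M[0][1]: det = old_det + (v - 4) * C_01
Cofactor C_01 = 5
Want det = 0: 5 + (v - 4) * 5 = 0
  (v - 4) = -5 / 5 = -1
  v = 4 + (-1) = 3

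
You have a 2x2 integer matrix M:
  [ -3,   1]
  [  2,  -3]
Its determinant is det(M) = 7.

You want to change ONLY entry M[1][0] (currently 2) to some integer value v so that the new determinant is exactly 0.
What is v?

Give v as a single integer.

det is linear in entry M[1][0]: det = old_det + (v - 2) * C_10
Cofactor C_10 = -1
Want det = 0: 7 + (v - 2) * -1 = 0
  (v - 2) = -7 / -1 = 7
  v = 2 + (7) = 9

Answer: 9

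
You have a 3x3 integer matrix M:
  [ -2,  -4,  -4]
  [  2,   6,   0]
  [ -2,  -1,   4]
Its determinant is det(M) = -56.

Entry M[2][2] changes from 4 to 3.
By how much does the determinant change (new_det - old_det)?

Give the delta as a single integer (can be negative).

Answer: 4

Derivation:
Cofactor C_22 = -4
Entry delta = 3 - 4 = -1
Det delta = entry_delta * cofactor = -1 * -4 = 4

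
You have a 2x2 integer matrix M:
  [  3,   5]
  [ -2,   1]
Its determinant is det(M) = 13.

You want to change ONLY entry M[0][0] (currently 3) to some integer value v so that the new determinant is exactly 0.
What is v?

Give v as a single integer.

Answer: -10

Derivation:
det is linear in entry M[0][0]: det = old_det + (v - 3) * C_00
Cofactor C_00 = 1
Want det = 0: 13 + (v - 3) * 1 = 0
  (v - 3) = -13 / 1 = -13
  v = 3 + (-13) = -10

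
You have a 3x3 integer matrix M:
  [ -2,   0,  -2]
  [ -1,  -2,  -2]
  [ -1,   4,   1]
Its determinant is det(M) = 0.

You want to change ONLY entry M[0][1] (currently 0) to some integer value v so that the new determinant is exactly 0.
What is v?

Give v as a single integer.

Answer: 0

Derivation:
det is linear in entry M[0][1]: det = old_det + (v - 0) * C_01
Cofactor C_01 = 3
Want det = 0: 0 + (v - 0) * 3 = 0
  (v - 0) = 0 / 3 = 0
  v = 0 + (0) = 0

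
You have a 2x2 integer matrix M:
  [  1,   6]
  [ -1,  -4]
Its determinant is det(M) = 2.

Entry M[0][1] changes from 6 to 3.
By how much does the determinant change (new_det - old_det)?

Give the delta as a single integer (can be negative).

Answer: -3

Derivation:
Cofactor C_01 = 1
Entry delta = 3 - 6 = -3
Det delta = entry_delta * cofactor = -3 * 1 = -3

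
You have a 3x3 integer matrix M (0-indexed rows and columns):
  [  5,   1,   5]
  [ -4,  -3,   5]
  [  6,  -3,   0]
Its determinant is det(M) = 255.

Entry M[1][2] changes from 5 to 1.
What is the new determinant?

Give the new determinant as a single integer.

Answer: 171

Derivation:
det is linear in row 1: changing M[1][2] by delta changes det by delta * cofactor(1,2).
Cofactor C_12 = (-1)^(1+2) * minor(1,2) = 21
Entry delta = 1 - 5 = -4
Det delta = -4 * 21 = -84
New det = 255 + -84 = 171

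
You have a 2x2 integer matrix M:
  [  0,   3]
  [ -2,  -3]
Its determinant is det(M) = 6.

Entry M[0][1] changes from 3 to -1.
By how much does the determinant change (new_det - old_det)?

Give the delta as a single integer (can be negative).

Cofactor C_01 = 2
Entry delta = -1 - 3 = -4
Det delta = entry_delta * cofactor = -4 * 2 = -8

Answer: -8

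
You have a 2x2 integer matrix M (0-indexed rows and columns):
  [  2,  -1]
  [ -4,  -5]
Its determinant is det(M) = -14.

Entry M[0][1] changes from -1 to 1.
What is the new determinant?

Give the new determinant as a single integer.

Answer: -6

Derivation:
det is linear in row 0: changing M[0][1] by delta changes det by delta * cofactor(0,1).
Cofactor C_01 = (-1)^(0+1) * minor(0,1) = 4
Entry delta = 1 - -1 = 2
Det delta = 2 * 4 = 8
New det = -14 + 8 = -6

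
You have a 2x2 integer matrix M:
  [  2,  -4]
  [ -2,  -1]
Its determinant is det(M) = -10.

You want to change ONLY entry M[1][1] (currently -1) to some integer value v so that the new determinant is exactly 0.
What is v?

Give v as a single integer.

Answer: 4

Derivation:
det is linear in entry M[1][1]: det = old_det + (v - -1) * C_11
Cofactor C_11 = 2
Want det = 0: -10 + (v - -1) * 2 = 0
  (v - -1) = 10 / 2 = 5
  v = -1 + (5) = 4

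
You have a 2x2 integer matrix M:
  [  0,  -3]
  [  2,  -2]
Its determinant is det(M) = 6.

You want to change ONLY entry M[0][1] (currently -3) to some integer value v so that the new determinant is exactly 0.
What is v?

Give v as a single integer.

Answer: 0

Derivation:
det is linear in entry M[0][1]: det = old_det + (v - -3) * C_01
Cofactor C_01 = -2
Want det = 0: 6 + (v - -3) * -2 = 0
  (v - -3) = -6 / -2 = 3
  v = -3 + (3) = 0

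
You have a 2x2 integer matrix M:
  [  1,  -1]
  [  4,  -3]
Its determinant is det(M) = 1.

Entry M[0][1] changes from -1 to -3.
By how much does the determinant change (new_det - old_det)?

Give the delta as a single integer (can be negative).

Answer: 8

Derivation:
Cofactor C_01 = -4
Entry delta = -3 - -1 = -2
Det delta = entry_delta * cofactor = -2 * -4 = 8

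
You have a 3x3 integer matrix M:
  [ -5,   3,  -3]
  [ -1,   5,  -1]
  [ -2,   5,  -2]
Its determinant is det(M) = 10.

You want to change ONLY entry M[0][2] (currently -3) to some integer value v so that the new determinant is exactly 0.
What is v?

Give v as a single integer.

Answer: -5

Derivation:
det is linear in entry M[0][2]: det = old_det + (v - -3) * C_02
Cofactor C_02 = 5
Want det = 0: 10 + (v - -3) * 5 = 0
  (v - -3) = -10 / 5 = -2
  v = -3 + (-2) = -5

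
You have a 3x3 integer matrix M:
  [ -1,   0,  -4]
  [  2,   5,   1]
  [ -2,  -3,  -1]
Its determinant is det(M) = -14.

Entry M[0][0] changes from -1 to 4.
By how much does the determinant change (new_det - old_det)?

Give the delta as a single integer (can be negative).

Answer: -10

Derivation:
Cofactor C_00 = -2
Entry delta = 4 - -1 = 5
Det delta = entry_delta * cofactor = 5 * -2 = -10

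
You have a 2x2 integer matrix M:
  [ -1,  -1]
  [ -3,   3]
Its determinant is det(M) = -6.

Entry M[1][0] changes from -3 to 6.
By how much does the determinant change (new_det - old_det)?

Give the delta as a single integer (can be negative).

Answer: 9

Derivation:
Cofactor C_10 = 1
Entry delta = 6 - -3 = 9
Det delta = entry_delta * cofactor = 9 * 1 = 9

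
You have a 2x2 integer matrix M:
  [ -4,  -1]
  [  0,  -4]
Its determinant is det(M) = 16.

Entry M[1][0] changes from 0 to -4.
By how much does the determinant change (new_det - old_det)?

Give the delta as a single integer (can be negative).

Answer: -4

Derivation:
Cofactor C_10 = 1
Entry delta = -4 - 0 = -4
Det delta = entry_delta * cofactor = -4 * 1 = -4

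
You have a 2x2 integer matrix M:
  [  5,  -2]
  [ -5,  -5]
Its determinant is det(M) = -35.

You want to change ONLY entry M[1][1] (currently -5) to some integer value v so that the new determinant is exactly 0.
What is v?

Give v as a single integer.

Answer: 2

Derivation:
det is linear in entry M[1][1]: det = old_det + (v - -5) * C_11
Cofactor C_11 = 5
Want det = 0: -35 + (v - -5) * 5 = 0
  (v - -5) = 35 / 5 = 7
  v = -5 + (7) = 2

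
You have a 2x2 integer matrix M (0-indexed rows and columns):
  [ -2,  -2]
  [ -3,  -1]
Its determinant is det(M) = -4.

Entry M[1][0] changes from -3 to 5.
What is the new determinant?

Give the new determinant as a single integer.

Answer: 12

Derivation:
det is linear in row 1: changing M[1][0] by delta changes det by delta * cofactor(1,0).
Cofactor C_10 = (-1)^(1+0) * minor(1,0) = 2
Entry delta = 5 - -3 = 8
Det delta = 8 * 2 = 16
New det = -4 + 16 = 12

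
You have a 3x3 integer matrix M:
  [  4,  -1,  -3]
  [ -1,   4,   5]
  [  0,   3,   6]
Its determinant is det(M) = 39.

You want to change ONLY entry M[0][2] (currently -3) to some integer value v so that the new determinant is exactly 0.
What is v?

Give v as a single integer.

det is linear in entry M[0][2]: det = old_det + (v - -3) * C_02
Cofactor C_02 = -3
Want det = 0: 39 + (v - -3) * -3 = 0
  (v - -3) = -39 / -3 = 13
  v = -3 + (13) = 10

Answer: 10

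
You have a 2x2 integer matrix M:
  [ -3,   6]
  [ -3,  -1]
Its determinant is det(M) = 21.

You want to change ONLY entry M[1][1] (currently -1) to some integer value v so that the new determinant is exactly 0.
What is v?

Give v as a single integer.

det is linear in entry M[1][1]: det = old_det + (v - -1) * C_11
Cofactor C_11 = -3
Want det = 0: 21 + (v - -1) * -3 = 0
  (v - -1) = -21 / -3 = 7
  v = -1 + (7) = 6

Answer: 6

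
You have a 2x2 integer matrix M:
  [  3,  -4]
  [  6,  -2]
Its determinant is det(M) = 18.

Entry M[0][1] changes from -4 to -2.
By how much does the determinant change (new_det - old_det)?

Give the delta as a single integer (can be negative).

Cofactor C_01 = -6
Entry delta = -2 - -4 = 2
Det delta = entry_delta * cofactor = 2 * -6 = -12

Answer: -12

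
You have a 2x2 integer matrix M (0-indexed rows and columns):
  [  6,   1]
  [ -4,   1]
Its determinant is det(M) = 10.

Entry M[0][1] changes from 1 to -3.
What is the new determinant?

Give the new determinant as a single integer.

det is linear in row 0: changing M[0][1] by delta changes det by delta * cofactor(0,1).
Cofactor C_01 = (-1)^(0+1) * minor(0,1) = 4
Entry delta = -3 - 1 = -4
Det delta = -4 * 4 = -16
New det = 10 + -16 = -6

Answer: -6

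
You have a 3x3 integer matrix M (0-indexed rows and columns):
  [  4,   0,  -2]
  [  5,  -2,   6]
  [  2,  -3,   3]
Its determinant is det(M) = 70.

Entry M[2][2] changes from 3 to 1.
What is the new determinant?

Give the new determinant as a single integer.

det is linear in row 2: changing M[2][2] by delta changes det by delta * cofactor(2,2).
Cofactor C_22 = (-1)^(2+2) * minor(2,2) = -8
Entry delta = 1 - 3 = -2
Det delta = -2 * -8 = 16
New det = 70 + 16 = 86

Answer: 86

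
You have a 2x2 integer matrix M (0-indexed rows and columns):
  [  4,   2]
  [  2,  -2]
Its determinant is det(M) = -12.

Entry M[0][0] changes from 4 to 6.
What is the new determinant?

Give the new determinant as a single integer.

det is linear in row 0: changing M[0][0] by delta changes det by delta * cofactor(0,0).
Cofactor C_00 = (-1)^(0+0) * minor(0,0) = -2
Entry delta = 6 - 4 = 2
Det delta = 2 * -2 = -4
New det = -12 + -4 = -16

Answer: -16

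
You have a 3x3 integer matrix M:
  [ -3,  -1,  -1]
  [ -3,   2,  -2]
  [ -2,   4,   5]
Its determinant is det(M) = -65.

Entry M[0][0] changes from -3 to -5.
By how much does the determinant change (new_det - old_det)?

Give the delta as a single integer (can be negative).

Answer: -36

Derivation:
Cofactor C_00 = 18
Entry delta = -5 - -3 = -2
Det delta = entry_delta * cofactor = -2 * 18 = -36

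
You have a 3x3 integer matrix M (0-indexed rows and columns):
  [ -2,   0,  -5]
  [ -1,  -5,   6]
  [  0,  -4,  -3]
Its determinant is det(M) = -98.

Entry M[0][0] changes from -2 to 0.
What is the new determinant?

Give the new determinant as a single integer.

det is linear in row 0: changing M[0][0] by delta changes det by delta * cofactor(0,0).
Cofactor C_00 = (-1)^(0+0) * minor(0,0) = 39
Entry delta = 0 - -2 = 2
Det delta = 2 * 39 = 78
New det = -98 + 78 = -20

Answer: -20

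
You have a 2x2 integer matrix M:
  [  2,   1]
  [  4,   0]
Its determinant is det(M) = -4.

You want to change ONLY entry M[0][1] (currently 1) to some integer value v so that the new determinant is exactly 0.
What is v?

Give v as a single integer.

Answer: 0

Derivation:
det is linear in entry M[0][1]: det = old_det + (v - 1) * C_01
Cofactor C_01 = -4
Want det = 0: -4 + (v - 1) * -4 = 0
  (v - 1) = 4 / -4 = -1
  v = 1 + (-1) = 0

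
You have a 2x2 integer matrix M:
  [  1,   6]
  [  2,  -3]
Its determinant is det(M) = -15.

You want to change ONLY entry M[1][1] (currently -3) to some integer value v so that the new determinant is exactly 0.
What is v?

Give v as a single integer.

det is linear in entry M[1][1]: det = old_det + (v - -3) * C_11
Cofactor C_11 = 1
Want det = 0: -15 + (v - -3) * 1 = 0
  (v - -3) = 15 / 1 = 15
  v = -3 + (15) = 12

Answer: 12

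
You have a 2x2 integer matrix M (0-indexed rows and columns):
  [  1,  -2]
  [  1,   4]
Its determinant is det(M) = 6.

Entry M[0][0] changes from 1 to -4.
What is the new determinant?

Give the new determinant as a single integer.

det is linear in row 0: changing M[0][0] by delta changes det by delta * cofactor(0,0).
Cofactor C_00 = (-1)^(0+0) * minor(0,0) = 4
Entry delta = -4 - 1 = -5
Det delta = -5 * 4 = -20
New det = 6 + -20 = -14

Answer: -14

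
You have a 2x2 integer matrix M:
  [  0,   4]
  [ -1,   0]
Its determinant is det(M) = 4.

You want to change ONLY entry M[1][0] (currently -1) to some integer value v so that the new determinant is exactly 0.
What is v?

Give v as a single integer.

det is linear in entry M[1][0]: det = old_det + (v - -1) * C_10
Cofactor C_10 = -4
Want det = 0: 4 + (v - -1) * -4 = 0
  (v - -1) = -4 / -4 = 1
  v = -1 + (1) = 0

Answer: 0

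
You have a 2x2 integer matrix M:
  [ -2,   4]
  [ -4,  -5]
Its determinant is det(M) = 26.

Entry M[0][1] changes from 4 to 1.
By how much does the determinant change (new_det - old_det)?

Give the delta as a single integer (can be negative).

Cofactor C_01 = 4
Entry delta = 1 - 4 = -3
Det delta = entry_delta * cofactor = -3 * 4 = -12

Answer: -12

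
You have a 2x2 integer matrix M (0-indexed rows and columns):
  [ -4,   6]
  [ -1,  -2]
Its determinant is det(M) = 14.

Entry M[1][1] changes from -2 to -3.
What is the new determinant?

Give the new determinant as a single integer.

Answer: 18

Derivation:
det is linear in row 1: changing M[1][1] by delta changes det by delta * cofactor(1,1).
Cofactor C_11 = (-1)^(1+1) * minor(1,1) = -4
Entry delta = -3 - -2 = -1
Det delta = -1 * -4 = 4
New det = 14 + 4 = 18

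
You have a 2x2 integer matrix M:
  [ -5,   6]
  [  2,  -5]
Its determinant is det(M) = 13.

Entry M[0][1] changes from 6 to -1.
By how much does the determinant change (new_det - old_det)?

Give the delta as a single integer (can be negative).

Answer: 14

Derivation:
Cofactor C_01 = -2
Entry delta = -1 - 6 = -7
Det delta = entry_delta * cofactor = -7 * -2 = 14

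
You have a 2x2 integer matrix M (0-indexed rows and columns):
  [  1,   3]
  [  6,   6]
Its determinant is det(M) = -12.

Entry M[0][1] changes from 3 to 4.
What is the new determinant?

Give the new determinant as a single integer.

Answer: -18

Derivation:
det is linear in row 0: changing M[0][1] by delta changes det by delta * cofactor(0,1).
Cofactor C_01 = (-1)^(0+1) * minor(0,1) = -6
Entry delta = 4 - 3 = 1
Det delta = 1 * -6 = -6
New det = -12 + -6 = -18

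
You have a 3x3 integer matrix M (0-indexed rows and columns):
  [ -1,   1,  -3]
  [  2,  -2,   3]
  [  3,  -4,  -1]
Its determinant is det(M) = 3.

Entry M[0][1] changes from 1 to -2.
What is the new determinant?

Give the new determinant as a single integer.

det is linear in row 0: changing M[0][1] by delta changes det by delta * cofactor(0,1).
Cofactor C_01 = (-1)^(0+1) * minor(0,1) = 11
Entry delta = -2 - 1 = -3
Det delta = -3 * 11 = -33
New det = 3 + -33 = -30

Answer: -30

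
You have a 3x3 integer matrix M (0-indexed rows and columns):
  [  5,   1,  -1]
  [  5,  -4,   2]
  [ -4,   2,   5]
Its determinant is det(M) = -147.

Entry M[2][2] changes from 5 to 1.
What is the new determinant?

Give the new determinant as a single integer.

det is linear in row 2: changing M[2][2] by delta changes det by delta * cofactor(2,2).
Cofactor C_22 = (-1)^(2+2) * minor(2,2) = -25
Entry delta = 1 - 5 = -4
Det delta = -4 * -25 = 100
New det = -147 + 100 = -47

Answer: -47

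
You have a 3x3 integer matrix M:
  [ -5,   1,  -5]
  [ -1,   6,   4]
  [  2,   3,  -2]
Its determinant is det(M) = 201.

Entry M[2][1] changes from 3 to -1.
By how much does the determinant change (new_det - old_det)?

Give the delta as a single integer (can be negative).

Answer: -100

Derivation:
Cofactor C_21 = 25
Entry delta = -1 - 3 = -4
Det delta = entry_delta * cofactor = -4 * 25 = -100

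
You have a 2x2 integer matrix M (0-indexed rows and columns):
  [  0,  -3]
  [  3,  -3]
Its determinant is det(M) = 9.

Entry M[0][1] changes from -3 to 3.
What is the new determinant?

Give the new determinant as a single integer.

det is linear in row 0: changing M[0][1] by delta changes det by delta * cofactor(0,1).
Cofactor C_01 = (-1)^(0+1) * minor(0,1) = -3
Entry delta = 3 - -3 = 6
Det delta = 6 * -3 = -18
New det = 9 + -18 = -9

Answer: -9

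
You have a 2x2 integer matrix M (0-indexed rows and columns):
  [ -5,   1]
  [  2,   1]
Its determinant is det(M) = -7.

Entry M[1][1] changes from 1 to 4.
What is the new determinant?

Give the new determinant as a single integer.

det is linear in row 1: changing M[1][1] by delta changes det by delta * cofactor(1,1).
Cofactor C_11 = (-1)^(1+1) * minor(1,1) = -5
Entry delta = 4 - 1 = 3
Det delta = 3 * -5 = -15
New det = -7 + -15 = -22

Answer: -22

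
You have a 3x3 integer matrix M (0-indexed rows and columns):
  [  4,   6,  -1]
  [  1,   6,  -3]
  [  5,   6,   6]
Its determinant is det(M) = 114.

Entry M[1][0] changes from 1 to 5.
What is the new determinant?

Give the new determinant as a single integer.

det is linear in row 1: changing M[1][0] by delta changes det by delta * cofactor(1,0).
Cofactor C_10 = (-1)^(1+0) * minor(1,0) = -42
Entry delta = 5 - 1 = 4
Det delta = 4 * -42 = -168
New det = 114 + -168 = -54

Answer: -54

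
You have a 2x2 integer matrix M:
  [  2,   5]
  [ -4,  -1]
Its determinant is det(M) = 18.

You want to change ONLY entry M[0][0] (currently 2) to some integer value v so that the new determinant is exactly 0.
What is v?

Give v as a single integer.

det is linear in entry M[0][0]: det = old_det + (v - 2) * C_00
Cofactor C_00 = -1
Want det = 0: 18 + (v - 2) * -1 = 0
  (v - 2) = -18 / -1 = 18
  v = 2 + (18) = 20

Answer: 20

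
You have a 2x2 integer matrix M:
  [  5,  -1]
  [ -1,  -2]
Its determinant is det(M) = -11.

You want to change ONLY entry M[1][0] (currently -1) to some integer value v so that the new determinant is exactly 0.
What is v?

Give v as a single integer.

det is linear in entry M[1][0]: det = old_det + (v - -1) * C_10
Cofactor C_10 = 1
Want det = 0: -11 + (v - -1) * 1 = 0
  (v - -1) = 11 / 1 = 11
  v = -1 + (11) = 10

Answer: 10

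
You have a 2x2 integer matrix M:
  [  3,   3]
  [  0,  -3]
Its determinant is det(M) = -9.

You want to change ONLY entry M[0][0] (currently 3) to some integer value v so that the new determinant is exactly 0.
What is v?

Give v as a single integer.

det is linear in entry M[0][0]: det = old_det + (v - 3) * C_00
Cofactor C_00 = -3
Want det = 0: -9 + (v - 3) * -3 = 0
  (v - 3) = 9 / -3 = -3
  v = 3 + (-3) = 0

Answer: 0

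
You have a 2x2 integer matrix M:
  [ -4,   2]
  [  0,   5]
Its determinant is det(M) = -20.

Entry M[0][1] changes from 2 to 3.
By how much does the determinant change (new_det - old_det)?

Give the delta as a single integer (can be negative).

Answer: 0

Derivation:
Cofactor C_01 = 0
Entry delta = 3 - 2 = 1
Det delta = entry_delta * cofactor = 1 * 0 = 0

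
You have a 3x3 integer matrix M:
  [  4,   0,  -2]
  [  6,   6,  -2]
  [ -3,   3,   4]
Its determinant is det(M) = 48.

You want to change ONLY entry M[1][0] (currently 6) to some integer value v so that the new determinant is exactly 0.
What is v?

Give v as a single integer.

Answer: 14

Derivation:
det is linear in entry M[1][0]: det = old_det + (v - 6) * C_10
Cofactor C_10 = -6
Want det = 0: 48 + (v - 6) * -6 = 0
  (v - 6) = -48 / -6 = 8
  v = 6 + (8) = 14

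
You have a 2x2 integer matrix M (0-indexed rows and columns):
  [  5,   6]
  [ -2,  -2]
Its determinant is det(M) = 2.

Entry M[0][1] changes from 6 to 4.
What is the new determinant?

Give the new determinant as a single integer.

Answer: -2

Derivation:
det is linear in row 0: changing M[0][1] by delta changes det by delta * cofactor(0,1).
Cofactor C_01 = (-1)^(0+1) * minor(0,1) = 2
Entry delta = 4 - 6 = -2
Det delta = -2 * 2 = -4
New det = 2 + -4 = -2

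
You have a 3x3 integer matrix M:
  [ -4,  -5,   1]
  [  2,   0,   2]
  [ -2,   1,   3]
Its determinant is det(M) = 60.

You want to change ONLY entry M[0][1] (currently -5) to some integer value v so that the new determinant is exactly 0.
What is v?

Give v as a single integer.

det is linear in entry M[0][1]: det = old_det + (v - -5) * C_01
Cofactor C_01 = -10
Want det = 0: 60 + (v - -5) * -10 = 0
  (v - -5) = -60 / -10 = 6
  v = -5 + (6) = 1

Answer: 1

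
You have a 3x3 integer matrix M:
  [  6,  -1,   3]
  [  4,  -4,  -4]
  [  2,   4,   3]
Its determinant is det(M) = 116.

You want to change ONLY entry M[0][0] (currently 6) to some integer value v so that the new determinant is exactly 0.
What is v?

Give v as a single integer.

Answer: -23

Derivation:
det is linear in entry M[0][0]: det = old_det + (v - 6) * C_00
Cofactor C_00 = 4
Want det = 0: 116 + (v - 6) * 4 = 0
  (v - 6) = -116 / 4 = -29
  v = 6 + (-29) = -23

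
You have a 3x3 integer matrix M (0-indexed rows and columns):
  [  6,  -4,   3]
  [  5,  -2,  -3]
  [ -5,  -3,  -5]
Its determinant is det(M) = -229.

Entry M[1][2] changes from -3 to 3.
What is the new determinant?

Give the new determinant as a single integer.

Answer: -1

Derivation:
det is linear in row 1: changing M[1][2] by delta changes det by delta * cofactor(1,2).
Cofactor C_12 = (-1)^(1+2) * minor(1,2) = 38
Entry delta = 3 - -3 = 6
Det delta = 6 * 38 = 228
New det = -229 + 228 = -1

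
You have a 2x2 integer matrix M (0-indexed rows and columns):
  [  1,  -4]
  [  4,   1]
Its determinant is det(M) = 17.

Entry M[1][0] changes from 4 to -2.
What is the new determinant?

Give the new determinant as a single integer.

det is linear in row 1: changing M[1][0] by delta changes det by delta * cofactor(1,0).
Cofactor C_10 = (-1)^(1+0) * minor(1,0) = 4
Entry delta = -2 - 4 = -6
Det delta = -6 * 4 = -24
New det = 17 + -24 = -7

Answer: -7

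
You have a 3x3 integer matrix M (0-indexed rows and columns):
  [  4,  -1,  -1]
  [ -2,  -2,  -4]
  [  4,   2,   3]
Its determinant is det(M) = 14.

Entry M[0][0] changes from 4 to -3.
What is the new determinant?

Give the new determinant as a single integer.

Answer: 0

Derivation:
det is linear in row 0: changing M[0][0] by delta changes det by delta * cofactor(0,0).
Cofactor C_00 = (-1)^(0+0) * minor(0,0) = 2
Entry delta = -3 - 4 = -7
Det delta = -7 * 2 = -14
New det = 14 + -14 = 0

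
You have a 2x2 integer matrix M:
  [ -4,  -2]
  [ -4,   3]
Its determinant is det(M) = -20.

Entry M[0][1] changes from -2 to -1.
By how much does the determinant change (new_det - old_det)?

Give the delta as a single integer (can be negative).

Answer: 4

Derivation:
Cofactor C_01 = 4
Entry delta = -1 - -2 = 1
Det delta = entry_delta * cofactor = 1 * 4 = 4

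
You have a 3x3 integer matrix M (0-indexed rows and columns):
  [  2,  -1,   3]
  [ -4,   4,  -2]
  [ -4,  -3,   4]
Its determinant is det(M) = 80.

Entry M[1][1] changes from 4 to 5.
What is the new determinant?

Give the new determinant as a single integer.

det is linear in row 1: changing M[1][1] by delta changes det by delta * cofactor(1,1).
Cofactor C_11 = (-1)^(1+1) * minor(1,1) = 20
Entry delta = 5 - 4 = 1
Det delta = 1 * 20 = 20
New det = 80 + 20 = 100

Answer: 100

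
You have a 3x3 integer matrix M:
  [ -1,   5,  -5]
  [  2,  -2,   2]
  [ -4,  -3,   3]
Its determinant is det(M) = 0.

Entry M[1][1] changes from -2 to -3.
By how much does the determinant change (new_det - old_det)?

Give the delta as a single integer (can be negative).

Cofactor C_11 = -23
Entry delta = -3 - -2 = -1
Det delta = entry_delta * cofactor = -1 * -23 = 23

Answer: 23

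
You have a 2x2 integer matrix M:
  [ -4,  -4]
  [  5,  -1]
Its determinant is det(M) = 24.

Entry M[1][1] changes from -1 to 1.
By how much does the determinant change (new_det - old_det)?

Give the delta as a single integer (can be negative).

Answer: -8

Derivation:
Cofactor C_11 = -4
Entry delta = 1 - -1 = 2
Det delta = entry_delta * cofactor = 2 * -4 = -8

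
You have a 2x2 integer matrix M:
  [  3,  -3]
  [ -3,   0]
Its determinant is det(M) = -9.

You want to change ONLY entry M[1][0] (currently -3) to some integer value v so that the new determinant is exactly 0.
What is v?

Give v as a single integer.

det is linear in entry M[1][0]: det = old_det + (v - -3) * C_10
Cofactor C_10 = 3
Want det = 0: -9 + (v - -3) * 3 = 0
  (v - -3) = 9 / 3 = 3
  v = -3 + (3) = 0

Answer: 0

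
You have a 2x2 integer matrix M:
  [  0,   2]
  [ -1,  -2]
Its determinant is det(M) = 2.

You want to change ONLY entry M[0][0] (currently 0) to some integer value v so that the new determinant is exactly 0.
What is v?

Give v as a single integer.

Answer: 1

Derivation:
det is linear in entry M[0][0]: det = old_det + (v - 0) * C_00
Cofactor C_00 = -2
Want det = 0: 2 + (v - 0) * -2 = 0
  (v - 0) = -2 / -2 = 1
  v = 0 + (1) = 1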